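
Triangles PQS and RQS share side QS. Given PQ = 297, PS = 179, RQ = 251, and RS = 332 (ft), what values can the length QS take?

118 < QS < 476

From triangle PQS: |297 − 179| < QS < 297 + 179, i.e. 118 < QS < 476.
From triangle RQS: 81 < QS < 583.
Both must hold, so QS lies in the intersection.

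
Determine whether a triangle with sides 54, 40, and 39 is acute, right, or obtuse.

acute

Compare the square of the longest side to the sum of squares of the other two: 39² + 40² = 3121 > 2916 = 54².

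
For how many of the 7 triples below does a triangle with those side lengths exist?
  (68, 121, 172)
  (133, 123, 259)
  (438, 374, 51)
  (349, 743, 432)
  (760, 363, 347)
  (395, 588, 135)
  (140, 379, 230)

2

(68,121,172): 68+121 > 172 → valid
(123,133,259): 123+133 ≤ 259 → not valid
(51,374,438): 51+374 ≤ 438 → not valid
(349,432,743): 349+432 > 743 → valid
(347,363,760): 347+363 ≤ 760 → not valid
(135,395,588): 135+395 ≤ 588 → not valid
(140,230,379): 140+230 ≤ 379 → not valid
2 of the 7 triples form a triangle.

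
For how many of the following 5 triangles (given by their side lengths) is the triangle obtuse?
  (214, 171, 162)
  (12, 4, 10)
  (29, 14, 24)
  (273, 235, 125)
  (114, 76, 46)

(214,171,162): 162²+171² = 55485 > 45796 = 214² → acute
(12,4,10): 4²+10² = 116 < 144 = 12² → obtuse
(29,14,24): 14²+24² = 772 < 841 = 29² → obtuse
(273,235,125): 125²+235² = 70850 < 74529 = 273² → obtuse
(114,76,46): 46²+76² = 7892 < 12996 = 114² → obtuse
4 of the 5 are obtuse.

4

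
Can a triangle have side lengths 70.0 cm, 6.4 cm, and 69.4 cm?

Yes

The longest side is 70.0, and the other two sum to 75.8.
Since 75.8 > 70.0, the triangle inequality holds.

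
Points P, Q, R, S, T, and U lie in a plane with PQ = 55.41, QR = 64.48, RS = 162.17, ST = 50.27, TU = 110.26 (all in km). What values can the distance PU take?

0 ≤ PU ≤ 442.59 km

The maximum is all hops collinear in one direction: 55.41 + 64.48 + 162.17 + 50.27 + 110.26 = 442.59.
The longest hop is 162.17; the others sum to 280.42. Since 162.17 ≤ 280.42, the path can fold back on itself completely, so the minimum distance is 0.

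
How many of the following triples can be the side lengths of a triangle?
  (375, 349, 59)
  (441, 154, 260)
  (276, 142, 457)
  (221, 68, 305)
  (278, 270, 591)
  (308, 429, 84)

1

(59,349,375): 59+349 > 375 → valid
(154,260,441): 154+260 ≤ 441 → not valid
(142,276,457): 142+276 ≤ 457 → not valid
(68,221,305): 68+221 ≤ 305 → not valid
(270,278,591): 270+278 ≤ 591 → not valid
(84,308,429): 84+308 ≤ 429 → not valid
1 of the 6 triples forms a triangle.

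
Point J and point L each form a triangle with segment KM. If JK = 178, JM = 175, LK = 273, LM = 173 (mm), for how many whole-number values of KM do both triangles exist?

252

From triangle JKM: 3 < KM < 353.
From triangle LKM: 100 < KM < 446.
Intersection: 100 < KM < 353, so integers 101 through 352: 252 values.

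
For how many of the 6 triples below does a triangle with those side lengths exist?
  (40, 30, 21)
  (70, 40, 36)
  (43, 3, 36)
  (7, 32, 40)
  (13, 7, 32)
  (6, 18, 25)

2

(21,30,40): 21+30 > 40 → valid
(36,40,70): 36+40 > 70 → valid
(3,36,43): 3+36 ≤ 43 → not valid
(7,32,40): 7+32 ≤ 40 → not valid
(7,13,32): 7+13 ≤ 32 → not valid
(6,18,25): 6+18 ≤ 25 → not valid
2 of the 6 triples form a triangle.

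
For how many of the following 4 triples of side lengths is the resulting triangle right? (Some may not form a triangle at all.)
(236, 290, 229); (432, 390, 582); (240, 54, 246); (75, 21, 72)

3

(236,290,229): 229²+236² = 108137 > 84100 = 290² → acute
(432,390,582): 390²+432² = 338724 = 582² → right
(240,54,246): 54²+240² = 60516 = 246² → right
(75,21,72): 21²+72² = 5625 = 75² → right
3 of the 4 are right.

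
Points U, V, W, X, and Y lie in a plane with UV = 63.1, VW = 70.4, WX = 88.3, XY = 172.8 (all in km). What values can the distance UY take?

0 ≤ UY ≤ 394.6 km

The maximum is all hops collinear in one direction: 63.1 + 70.4 + 88.3 + 172.8 = 394.6.
The longest hop is 172.8; the others sum to 221.8. Since 172.8 ≤ 221.8, the path can fold back on itself completely, so the minimum distance is 0.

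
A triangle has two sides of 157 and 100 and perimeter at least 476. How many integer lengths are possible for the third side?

Triangle inequality: 57 < x < 257. Perimeter ≥ 476 gives x ≥ 476 − 157 − 100 = 219.
So 219 ≤ x < 257; integers 219 through 256: 38 values.

38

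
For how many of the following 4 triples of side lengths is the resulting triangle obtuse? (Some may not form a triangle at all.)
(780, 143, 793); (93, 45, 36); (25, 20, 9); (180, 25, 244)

(780,143,793): 143²+780² = 628849 = 793² → right
(93,45,36): 36+45 ≤ 93, not a triangle
(25,20,9): 9²+20² = 481 < 625 = 25² → obtuse
(180,25,244): 25+180 ≤ 244, not a triangle
1 of the 4 is obtuse.

1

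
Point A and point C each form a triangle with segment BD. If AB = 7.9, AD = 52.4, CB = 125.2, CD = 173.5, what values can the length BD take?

From triangle ABD: |7.9 − 52.4| < BD < 7.9 + 52.4, i.e. 44.5 < BD < 60.3.
From triangle CBD: 48.3 < BD < 298.7.
Both must hold, so BD lies in the intersection.

48.3 < BD < 60.3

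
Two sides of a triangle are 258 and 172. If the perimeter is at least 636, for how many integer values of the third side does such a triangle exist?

224

Triangle inequality: 86 < x < 430. Perimeter ≥ 636 gives x ≥ 636 − 258 − 172 = 206.
So 206 ≤ x < 430; integers 206 through 429: 224 values.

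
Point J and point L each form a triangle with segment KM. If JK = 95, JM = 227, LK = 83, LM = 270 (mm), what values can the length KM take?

From triangle JKM: |95 − 227| < KM < 95 + 227, i.e. 132 < KM < 322.
From triangle LKM: 187 < KM < 353.
Both must hold, so KM lies in the intersection.

187 < KM < 322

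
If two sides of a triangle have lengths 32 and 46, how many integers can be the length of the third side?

The third side lies in the open interval (14, 78).
Integers from 15 to 77 inclusive: 77 − 15 + 1 = 63.

63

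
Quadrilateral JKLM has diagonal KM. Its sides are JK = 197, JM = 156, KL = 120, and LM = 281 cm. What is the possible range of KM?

161 < KM < 353

From triangle JKM: |197 − 156| < KM < 197 + 156, i.e. 41 < KM < 353.
From triangle LKM: 161 < KM < 401.
Both must hold, so KM lies in the intersection.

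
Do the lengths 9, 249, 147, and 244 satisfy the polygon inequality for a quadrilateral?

A quadrilateral exists iff every side is shorter than the sum of the others — equivalently, the longest side is less than the sum of the rest.
Longest side 249 < 400 (sum of the remaining 3), so yes.

Yes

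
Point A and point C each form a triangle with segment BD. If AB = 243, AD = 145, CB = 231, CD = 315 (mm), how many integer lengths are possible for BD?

289

From triangle ABD: 98 < BD < 388.
From triangle CBD: 84 < BD < 546.
Intersection: 98 < BD < 388, so integers 99 through 387: 289 values.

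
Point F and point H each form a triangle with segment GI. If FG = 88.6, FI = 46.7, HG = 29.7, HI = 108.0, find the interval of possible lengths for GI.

78.3 < GI < 135.3

From triangle FGI: |88.6 − 46.7| < GI < 88.6 + 46.7, i.e. 41.9 < GI < 135.3.
From triangle HGI: 78.3 < GI < 137.7.
Both must hold, so GI lies in the intersection.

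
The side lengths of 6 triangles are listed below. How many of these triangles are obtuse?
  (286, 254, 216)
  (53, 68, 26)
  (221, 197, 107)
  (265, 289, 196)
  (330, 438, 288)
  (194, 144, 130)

1

(286,254,216): 216²+254² = 111172 > 81796 = 286² → acute
(53,68,26): 26²+53² = 3485 < 4624 = 68² → obtuse
(221,197,107): 107²+197² = 50258 > 48841 = 221² → acute
(265,289,196): 196²+265² = 108641 > 83521 = 289² → acute
(330,438,288): 288²+330² = 191844 = 438² → right
(194,144,130): 130²+144² = 37636 = 194² → right
1 of the 6 is obtuse.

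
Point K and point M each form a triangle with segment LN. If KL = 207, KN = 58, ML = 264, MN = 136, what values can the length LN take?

From triangle KLN: |207 − 58| < LN < 207 + 58, i.e. 149 < LN < 265.
From triangle MLN: 128 < LN < 400.
Both must hold, so LN lies in the intersection.

149 < LN < 265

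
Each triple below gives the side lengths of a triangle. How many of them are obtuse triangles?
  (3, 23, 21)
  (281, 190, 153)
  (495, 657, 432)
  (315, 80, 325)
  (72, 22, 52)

3

(3,23,21): 3²+21² = 450 < 529 = 23² → obtuse
(281,190,153): 153²+190² = 59509 < 78961 = 281² → obtuse
(495,657,432): 432²+495² = 431649 = 657² → right
(315,80,325): 80²+315² = 105625 = 325² → right
(72,22,52): 22²+52² = 3188 < 5184 = 72² → obtuse
3 of the 5 are obtuse.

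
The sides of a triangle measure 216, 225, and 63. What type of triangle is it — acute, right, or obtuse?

Compare the square of the longest side to the sum of squares of the other two: 63² + 216² = 50625 = 225².

right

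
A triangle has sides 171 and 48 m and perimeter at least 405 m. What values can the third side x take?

Triangle inequality alone gives 123 < x < 219.
The perimeter condition gives x ≥ 405 − 171 − 48 = 186.
Intersecting the two: 186 ≤ x < 219.

186 ≤ x < 219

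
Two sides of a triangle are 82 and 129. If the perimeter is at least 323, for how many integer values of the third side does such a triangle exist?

Triangle inequality: 47 < x < 211. Perimeter ≥ 323 gives x ≥ 323 − 82 − 129 = 112.
So 112 ≤ x < 211; integers 112 through 210: 99 values.

99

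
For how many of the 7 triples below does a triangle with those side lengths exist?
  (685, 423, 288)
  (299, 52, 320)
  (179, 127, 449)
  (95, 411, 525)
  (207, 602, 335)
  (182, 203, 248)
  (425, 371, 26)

(288,423,685): 288+423 > 685 → valid
(52,299,320): 52+299 > 320 → valid
(127,179,449): 127+179 ≤ 449 → not valid
(95,411,525): 95+411 ≤ 525 → not valid
(207,335,602): 207+335 ≤ 602 → not valid
(182,203,248): 182+203 > 248 → valid
(26,371,425): 26+371 ≤ 425 → not valid
3 of the 7 triples form a triangle.

3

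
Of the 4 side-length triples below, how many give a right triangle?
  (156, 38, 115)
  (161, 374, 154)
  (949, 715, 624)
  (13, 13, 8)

(156,38,115): 38+115 ≤ 156, not a triangle
(161,374,154): 154+161 ≤ 374, not a triangle
(949,715,624): 624²+715² = 900601 = 949² → right
(13,13,8): 8²+13² = 233 > 169 = 13² → acute
1 of the 4 is right.

1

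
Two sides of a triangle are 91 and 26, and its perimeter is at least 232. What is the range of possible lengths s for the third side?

115 ≤ s < 117

Triangle inequality alone gives 65 < s < 117.
The perimeter condition gives s ≥ 232 − 91 − 26 = 115.
Intersecting the two: 115 ≤ s < 117.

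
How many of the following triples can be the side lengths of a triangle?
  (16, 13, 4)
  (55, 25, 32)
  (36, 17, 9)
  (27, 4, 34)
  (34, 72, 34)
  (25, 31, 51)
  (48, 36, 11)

3

(4,13,16): 4+13 > 16 → valid
(25,32,55): 25+32 > 55 → valid
(9,17,36): 9+17 ≤ 36 → not valid
(4,27,34): 4+27 ≤ 34 → not valid
(34,34,72): 34+34 ≤ 72 → not valid
(25,31,51): 25+31 > 51 → valid
(11,36,48): 11+36 ≤ 48 → not valid
3 of the 7 triples form a triangle.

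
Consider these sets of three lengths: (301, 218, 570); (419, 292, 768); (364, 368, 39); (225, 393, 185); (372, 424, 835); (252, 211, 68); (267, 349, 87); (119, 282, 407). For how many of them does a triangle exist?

(218,301,570): 218+301 ≤ 570 → not valid
(292,419,768): 292+419 ≤ 768 → not valid
(39,364,368): 39+364 > 368 → valid
(185,225,393): 185+225 > 393 → valid
(372,424,835): 372+424 ≤ 835 → not valid
(68,211,252): 68+211 > 252 → valid
(87,267,349): 87+267 > 349 → valid
(119,282,407): 119+282 ≤ 407 → not valid
4 of the 8 triples form a triangle.

4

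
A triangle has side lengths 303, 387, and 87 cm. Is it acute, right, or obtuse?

obtuse

Compare the square of the longest side to the sum of squares of the other two: 87² + 303² = 99378 < 149769 = 387².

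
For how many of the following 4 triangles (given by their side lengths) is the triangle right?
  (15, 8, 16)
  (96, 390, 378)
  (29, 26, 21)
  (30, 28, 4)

(15,8,16): 8²+15² = 289 > 256 = 16² → acute
(96,390,378): 96²+378² = 152100 = 390² → right
(29,26,21): 21²+26² = 1117 > 841 = 29² → acute
(30,28,4): 4²+28² = 800 < 900 = 30² → obtuse
1 of the 4 is right.

1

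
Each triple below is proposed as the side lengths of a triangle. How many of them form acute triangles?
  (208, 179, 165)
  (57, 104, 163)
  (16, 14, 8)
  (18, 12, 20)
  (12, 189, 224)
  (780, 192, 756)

(208,179,165): 165²+179² = 59266 > 43264 = 208² → acute
(57,104,163): 57+104 ≤ 163, not a triangle
(16,14,8): 8²+14² = 260 > 256 = 16² → acute
(18,12,20): 12²+18² = 468 > 400 = 20² → acute
(12,189,224): 12+189 ≤ 224, not a triangle
(780,192,756): 192²+756² = 608400 = 780² → right
3 of the 6 are acute.

3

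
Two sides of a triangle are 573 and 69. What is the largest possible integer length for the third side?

641

The third side must be strictly less than 573 + 69 = 642.
The largest integer below 642 is 641.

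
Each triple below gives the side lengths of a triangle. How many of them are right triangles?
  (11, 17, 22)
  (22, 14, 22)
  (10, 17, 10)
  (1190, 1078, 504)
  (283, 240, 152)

1

(11,17,22): 11²+17² = 410 < 484 = 22² → obtuse
(22,14,22): 14²+22² = 680 > 484 = 22² → acute
(10,17,10): 10²+10² = 200 < 289 = 17² → obtuse
(1190,1078,504): 504²+1078² = 1416100 = 1190² → right
(283,240,152): 152²+240² = 80704 > 80089 = 283² → acute
1 of the 5 is right.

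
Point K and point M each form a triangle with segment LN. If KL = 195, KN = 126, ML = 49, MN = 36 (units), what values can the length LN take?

69 < LN < 85

From triangle KLN: |195 − 126| < LN < 195 + 126, i.e. 69 < LN < 321.
From triangle MLN: 13 < LN < 85.
Both must hold, so LN lies in the intersection.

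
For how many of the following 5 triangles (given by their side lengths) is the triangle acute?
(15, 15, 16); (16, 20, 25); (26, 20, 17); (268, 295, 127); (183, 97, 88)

(15,15,16): 15²+15² = 450 > 256 = 16² → acute
(16,20,25): 16²+20² = 656 > 625 = 25² → acute
(26,20,17): 17²+20² = 689 > 676 = 26² → acute
(268,295,127): 127²+268² = 87953 > 87025 = 295² → acute
(183,97,88): 88²+97² = 17153 < 33489 = 183² → obtuse
4 of the 5 are acute.

4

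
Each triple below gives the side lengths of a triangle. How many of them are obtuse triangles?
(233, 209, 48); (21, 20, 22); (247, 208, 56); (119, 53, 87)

3

(233,209,48): 48²+209² = 45985 < 54289 = 233² → obtuse
(21,20,22): 20²+21² = 841 > 484 = 22² → acute
(247,208,56): 56²+208² = 46400 < 61009 = 247² → obtuse
(119,53,87): 53²+87² = 10378 < 14161 = 119² → obtuse
3 of the 4 are obtuse.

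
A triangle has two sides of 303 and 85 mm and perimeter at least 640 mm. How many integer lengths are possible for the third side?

Triangle inequality: 218 < x < 388. Perimeter ≥ 640 gives x ≥ 640 − 303 − 85 = 252.
So 252 ≤ x < 388; integers 252 through 387: 136 values.

136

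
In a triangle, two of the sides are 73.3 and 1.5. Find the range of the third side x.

By the triangle inequality, x must be less than 73.3 + 1.5 = 74.8 and greater than |73.3 − 1.5| = 71.8.

71.8 < x < 74.8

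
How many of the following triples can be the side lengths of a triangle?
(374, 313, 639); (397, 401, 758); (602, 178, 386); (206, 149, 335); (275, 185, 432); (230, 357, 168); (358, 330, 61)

(313,374,639): 313+374 > 639 → valid
(397,401,758): 397+401 > 758 → valid
(178,386,602): 178+386 ≤ 602 → not valid
(149,206,335): 149+206 > 335 → valid
(185,275,432): 185+275 > 432 → valid
(168,230,357): 168+230 > 357 → valid
(61,330,358): 61+330 > 358 → valid
6 of the 7 triples form a triangle.

6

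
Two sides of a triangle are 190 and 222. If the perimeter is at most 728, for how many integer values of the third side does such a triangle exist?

284

Triangle inequality: 32 < x < 412. Perimeter ≤ 728 gives x ≤ 728 − 190 − 222 = 316.
So 32 < x ≤ 316; integers 33 through 316: 284 values.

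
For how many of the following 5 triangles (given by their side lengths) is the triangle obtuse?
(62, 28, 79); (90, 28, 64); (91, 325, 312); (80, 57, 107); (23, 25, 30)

3

(62,28,79): 28²+62² = 4628 < 6241 = 79² → obtuse
(90,28,64): 28²+64² = 4880 < 8100 = 90² → obtuse
(91,325,312): 91²+312² = 105625 = 325² → right
(80,57,107): 57²+80² = 9649 < 11449 = 107² → obtuse
(23,25,30): 23²+25² = 1154 > 900 = 30² → acute
3 of the 5 are obtuse.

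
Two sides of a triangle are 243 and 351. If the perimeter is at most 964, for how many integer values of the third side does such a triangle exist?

Triangle inequality: 108 < x < 594. Perimeter ≤ 964 gives x ≤ 964 − 243 − 351 = 370.
So 108 < x ≤ 370; integers 109 through 370: 262 values.

262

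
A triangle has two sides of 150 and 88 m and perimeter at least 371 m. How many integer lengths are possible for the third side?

Triangle inequality: 62 < x < 238. Perimeter ≥ 371 gives x ≥ 371 − 150 − 88 = 133.
So 133 ≤ x < 238; integers 133 through 237: 105 values.

105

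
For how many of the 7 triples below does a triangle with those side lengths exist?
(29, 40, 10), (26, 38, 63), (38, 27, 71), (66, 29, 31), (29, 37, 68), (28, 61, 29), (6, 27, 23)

(10,29,40): 10+29 ≤ 40 → not valid
(26,38,63): 26+38 > 63 → valid
(27,38,71): 27+38 ≤ 71 → not valid
(29,31,66): 29+31 ≤ 66 → not valid
(29,37,68): 29+37 ≤ 68 → not valid
(28,29,61): 28+29 ≤ 61 → not valid
(6,23,27): 6+23 > 27 → valid
2 of the 7 triples form a triangle.

2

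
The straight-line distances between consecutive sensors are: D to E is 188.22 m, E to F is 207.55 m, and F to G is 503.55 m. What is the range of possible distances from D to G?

The maximum is all hops collinear in one direction: 188.22 + 207.55 + 503.55 = 899.32.
The longest hop is 503.55; the others sum to 395.77. Folding the others back against it leaves at least 503.55 − 395.77 = 107.78.

107.78 ≤ DG ≤ 899.32 m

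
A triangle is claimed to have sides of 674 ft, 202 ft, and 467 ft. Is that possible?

The longest side is 674, but the other two sum to only 669.
669 < 674, so the triangle inequality fails.

No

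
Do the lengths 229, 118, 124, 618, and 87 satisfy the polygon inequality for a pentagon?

No

For a pentagon, each side must be shorter than the sum of the others.
Here the longest side is 618, but the remaining 4 sides sum to only 558.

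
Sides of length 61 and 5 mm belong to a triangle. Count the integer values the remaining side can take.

9

The third side lies in the open interval (56, 66).
Integers from 57 to 65 inclusive: 65 − 57 + 1 = 9.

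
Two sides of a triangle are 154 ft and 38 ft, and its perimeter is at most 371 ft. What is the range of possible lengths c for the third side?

Triangle inequality alone gives 116 < c < 192.
The perimeter condition gives c ≤ 371 − 154 − 38 = 179.
Intersecting the two: 116 < c ≤ 179.

116 < c ≤ 179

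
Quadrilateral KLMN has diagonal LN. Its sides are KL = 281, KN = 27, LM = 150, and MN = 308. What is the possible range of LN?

From triangle KLN: |281 − 27| < LN < 281 + 27, i.e. 254 < LN < 308.
From triangle MLN: 158 < LN < 458.
Both must hold, so LN lies in the intersection.

254 < LN < 308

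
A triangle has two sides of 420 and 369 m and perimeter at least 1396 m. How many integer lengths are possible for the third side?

Triangle inequality: 51 < x < 789. Perimeter ≥ 1396 gives x ≥ 1396 − 420 − 369 = 607.
So 607 ≤ x < 789; integers 607 through 788: 182 values.

182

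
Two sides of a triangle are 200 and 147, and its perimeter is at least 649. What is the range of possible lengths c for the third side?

Triangle inequality alone gives 53 < c < 347.
The perimeter condition gives c ≥ 649 − 200 − 147 = 302.
Intersecting the two: 302 ≤ c < 347.

302 ≤ c < 347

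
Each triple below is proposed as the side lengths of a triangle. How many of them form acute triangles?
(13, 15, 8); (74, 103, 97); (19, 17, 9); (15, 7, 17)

3

(13,15,8): 8²+13² = 233 > 225 = 15² → acute
(74,103,97): 74²+97² = 14885 > 10609 = 103² → acute
(19,17,9): 9²+17² = 370 > 361 = 19² → acute
(15,7,17): 7²+15² = 274 < 289 = 17² → obtuse
3 of the 4 are acute.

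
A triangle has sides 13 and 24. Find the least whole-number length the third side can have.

The third side must be strictly greater than |13 − 24| = 11.
The smallest integer above 11 is 12.

12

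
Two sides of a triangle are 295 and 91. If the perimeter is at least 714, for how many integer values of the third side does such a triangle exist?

Triangle inequality: 204 < x < 386. Perimeter ≥ 714 gives x ≥ 714 − 295 − 91 = 328.
So 328 ≤ x < 386; integers 328 through 385: 58 values.

58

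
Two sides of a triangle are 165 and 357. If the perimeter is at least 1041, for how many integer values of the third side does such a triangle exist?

Triangle inequality: 192 < x < 522. Perimeter ≥ 1041 gives x ≥ 1041 − 165 − 357 = 519.
So 519 ≤ x < 522; integers 519 through 521: 3 values.

3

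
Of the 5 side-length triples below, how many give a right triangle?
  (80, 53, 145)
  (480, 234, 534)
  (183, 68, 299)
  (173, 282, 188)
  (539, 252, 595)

(80,53,145): 53+80 ≤ 145, not a triangle
(480,234,534): 234²+480² = 285156 = 534² → right
(183,68,299): 68+183 ≤ 299, not a triangle
(173,282,188): 173²+188² = 65273 < 79524 = 282² → obtuse
(539,252,595): 252²+539² = 354025 = 595² → right
2 of the 5 are right.

2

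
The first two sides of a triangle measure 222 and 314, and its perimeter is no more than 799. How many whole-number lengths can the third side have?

171

Triangle inequality: 92 < x < 536. Perimeter ≤ 799 gives x ≤ 799 − 222 − 314 = 263.
So 92 < x ≤ 263; integers 93 through 263: 171 values.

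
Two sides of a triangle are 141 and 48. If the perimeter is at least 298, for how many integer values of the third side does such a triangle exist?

Triangle inequality: 93 < x < 189. Perimeter ≥ 298 gives x ≥ 298 − 141 − 48 = 109.
So 109 ≤ x < 189; integers 109 through 188: 80 values.

80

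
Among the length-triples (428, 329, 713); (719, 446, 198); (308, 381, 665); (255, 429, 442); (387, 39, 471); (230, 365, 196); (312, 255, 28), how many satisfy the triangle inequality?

4

(329,428,713): 329+428 > 713 → valid
(198,446,719): 198+446 ≤ 719 → not valid
(308,381,665): 308+381 > 665 → valid
(255,429,442): 255+429 > 442 → valid
(39,387,471): 39+387 ≤ 471 → not valid
(196,230,365): 196+230 > 365 → valid
(28,255,312): 28+255 ≤ 312 → not valid
4 of the 7 triples form a triangle.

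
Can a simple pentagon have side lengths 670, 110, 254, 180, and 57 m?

For a pentagon, each side must be shorter than the sum of the others.
Here the longest side is 670, but the remaining 4 sides sum to only 601.

No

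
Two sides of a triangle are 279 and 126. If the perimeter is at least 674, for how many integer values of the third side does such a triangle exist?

Triangle inequality: 153 < x < 405. Perimeter ≥ 674 gives x ≥ 674 − 279 − 126 = 269.
So 269 ≤ x < 405; integers 269 through 404: 136 values.

136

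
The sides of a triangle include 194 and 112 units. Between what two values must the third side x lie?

82 < x < 306

By the triangle inequality, x must be less than 194 + 112 = 306 and greater than |194 − 112| = 82.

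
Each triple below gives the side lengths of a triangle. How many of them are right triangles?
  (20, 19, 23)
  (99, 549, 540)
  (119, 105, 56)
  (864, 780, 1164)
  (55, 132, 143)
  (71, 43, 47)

(20,19,23): 19²+20² = 761 > 529 = 23² → acute
(99,549,540): 99²+540² = 301401 = 549² → right
(119,105,56): 56²+105² = 14161 = 119² → right
(864,780,1164): 780²+864² = 1354896 = 1164² → right
(55,132,143): 55²+132² = 20449 = 143² → right
(71,43,47): 43²+47² = 4058 < 5041 = 71² → obtuse
4 of the 6 are right.

4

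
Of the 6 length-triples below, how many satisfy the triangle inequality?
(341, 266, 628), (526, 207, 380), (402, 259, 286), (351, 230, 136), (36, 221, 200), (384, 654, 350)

5

(266,341,628): 266+341 ≤ 628 → not valid
(207,380,526): 207+380 > 526 → valid
(259,286,402): 259+286 > 402 → valid
(136,230,351): 136+230 > 351 → valid
(36,200,221): 36+200 > 221 → valid
(350,384,654): 350+384 > 654 → valid
5 of the 6 triples form a triangle.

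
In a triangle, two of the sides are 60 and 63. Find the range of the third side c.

3 < c < 123

By the triangle inequality, c must be less than 60 + 63 = 123 and greater than |60 − 63| = 3.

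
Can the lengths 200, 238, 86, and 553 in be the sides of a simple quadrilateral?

No

For a quadrilateral, each side must be shorter than the sum of the others.
Here the longest side is 553, but the remaining 3 sides sum to only 524.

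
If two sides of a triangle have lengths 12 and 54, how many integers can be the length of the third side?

The third side lies in the open interval (42, 66).
Integers from 43 to 65 inclusive: 65 − 43 + 1 = 23.

23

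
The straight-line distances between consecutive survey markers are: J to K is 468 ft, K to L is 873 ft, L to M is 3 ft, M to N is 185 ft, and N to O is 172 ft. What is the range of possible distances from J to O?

45 ≤ JO ≤ 1701 ft

The maximum is all hops collinear in one direction: 468 + 873 + 3 + 185 + 172 = 1701.
The longest hop is 873; the others sum to 828. Folding the others back against it leaves at least 873 − 828 = 45.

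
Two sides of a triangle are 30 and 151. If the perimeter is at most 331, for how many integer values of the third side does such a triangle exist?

Triangle inequality: 121 < x < 181. Perimeter ≤ 331 gives x ≤ 331 − 30 − 151 = 150.
So 121 < x ≤ 150; integers 122 through 150: 29 values.

29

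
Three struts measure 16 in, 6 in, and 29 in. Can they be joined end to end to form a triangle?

No

The longest side is 29, but the other two sum to only 22.
22 < 29, so the triangle inequality fails.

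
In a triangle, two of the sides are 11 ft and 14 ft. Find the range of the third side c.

3 < c < 25 (ft)

By the triangle inequality, c must be less than 11 + 14 = 25 and greater than |11 − 14| = 3.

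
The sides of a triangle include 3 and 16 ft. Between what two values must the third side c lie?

By the triangle inequality, c must be less than 3 + 16 = 19 and greater than |3 − 16| = 13.

13 < c < 19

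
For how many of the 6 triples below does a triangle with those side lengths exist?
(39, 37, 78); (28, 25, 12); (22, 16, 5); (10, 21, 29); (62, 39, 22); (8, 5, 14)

2

(37,39,78): 37+39 ≤ 78 → not valid
(12,25,28): 12+25 > 28 → valid
(5,16,22): 5+16 ≤ 22 → not valid
(10,21,29): 10+21 > 29 → valid
(22,39,62): 22+39 ≤ 62 → not valid
(5,8,14): 5+8 ≤ 14 → not valid
2 of the 6 triples form a triangle.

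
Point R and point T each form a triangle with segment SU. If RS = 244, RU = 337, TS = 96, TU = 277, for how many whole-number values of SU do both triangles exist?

From triangle RSU: 93 < SU < 581.
From triangle TSU: 181 < SU < 373.
Intersection: 181 < SU < 373, so integers 182 through 372: 191 values.

191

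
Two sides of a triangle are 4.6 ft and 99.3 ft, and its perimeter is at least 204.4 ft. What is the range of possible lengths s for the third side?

Triangle inequality alone gives 94.7 < s < 103.9.
The perimeter condition gives s ≥ 204.4 − 4.6 − 99.3 = 100.5.
Intersecting the two: 100.5 ≤ s < 103.9.

100.5 ≤ s < 103.9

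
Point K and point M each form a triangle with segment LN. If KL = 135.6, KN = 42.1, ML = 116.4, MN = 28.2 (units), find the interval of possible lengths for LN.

93.5 < LN < 144.6

From triangle KLN: |135.6 − 42.1| < LN < 135.6 + 42.1, i.e. 93.5 < LN < 177.7.
From triangle MLN: 88.2 < LN < 144.6.
Both must hold, so LN lies in the intersection.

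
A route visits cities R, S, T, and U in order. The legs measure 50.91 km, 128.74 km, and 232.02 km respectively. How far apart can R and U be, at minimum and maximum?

52.37 ≤ RU ≤ 411.67 km

The maximum is all hops collinear in one direction: 50.91 + 128.74 + 232.02 = 411.67.
The longest hop is 232.02; the others sum to 179.65. Folding the others back against it leaves at least 232.02 − 179.65 = 52.37.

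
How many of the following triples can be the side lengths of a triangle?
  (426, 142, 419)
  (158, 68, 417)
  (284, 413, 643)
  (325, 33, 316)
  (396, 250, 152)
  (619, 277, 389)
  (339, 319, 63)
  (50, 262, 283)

(142,419,426): 142+419 > 426 → valid
(68,158,417): 68+158 ≤ 417 → not valid
(284,413,643): 284+413 > 643 → valid
(33,316,325): 33+316 > 325 → valid
(152,250,396): 152+250 > 396 → valid
(277,389,619): 277+389 > 619 → valid
(63,319,339): 63+319 > 339 → valid
(50,262,283): 50+262 > 283 → valid
7 of the 8 triples form a triangle.

7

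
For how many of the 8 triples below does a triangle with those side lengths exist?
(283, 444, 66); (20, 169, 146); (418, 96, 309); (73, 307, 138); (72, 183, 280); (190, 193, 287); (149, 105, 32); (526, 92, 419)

1

(66,283,444): 66+283 ≤ 444 → not valid
(20,146,169): 20+146 ≤ 169 → not valid
(96,309,418): 96+309 ≤ 418 → not valid
(73,138,307): 73+138 ≤ 307 → not valid
(72,183,280): 72+183 ≤ 280 → not valid
(190,193,287): 190+193 > 287 → valid
(32,105,149): 32+105 ≤ 149 → not valid
(92,419,526): 92+419 ≤ 526 → not valid
1 of the 8 triples forms a triangle.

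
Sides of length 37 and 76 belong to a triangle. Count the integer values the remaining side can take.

The third side lies in the open interval (39, 113).
Integers from 40 to 112 inclusive: 112 − 40 + 1 = 73.

73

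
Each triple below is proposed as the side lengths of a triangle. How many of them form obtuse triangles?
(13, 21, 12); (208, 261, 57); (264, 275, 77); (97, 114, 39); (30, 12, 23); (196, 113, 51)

(13,21,12): 12²+13² = 313 < 441 = 21² → obtuse
(208,261,57): 57²+208² = 46513 < 68121 = 261² → obtuse
(264,275,77): 77²+264² = 75625 = 275² → right
(97,114,39): 39²+97² = 10930 < 12996 = 114² → obtuse
(30,12,23): 12²+23² = 673 < 900 = 30² → obtuse
(196,113,51): 51+113 ≤ 196, not a triangle
4 of the 6 are obtuse.

4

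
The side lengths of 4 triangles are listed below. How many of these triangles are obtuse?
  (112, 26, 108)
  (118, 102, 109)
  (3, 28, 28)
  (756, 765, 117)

(112,26,108): 26²+108² = 12340 < 12544 = 112² → obtuse
(118,102,109): 102²+109² = 22285 > 13924 = 118² → acute
(3,28,28): 3²+28² = 793 > 784 = 28² → acute
(756,765,117): 117²+756² = 585225 = 765² → right
1 of the 4 is obtuse.

1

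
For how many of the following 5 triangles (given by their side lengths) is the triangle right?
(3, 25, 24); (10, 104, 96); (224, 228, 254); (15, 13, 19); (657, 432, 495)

(3,25,24): 3²+24² = 585 < 625 = 25² → obtuse
(10,104,96): 10²+96² = 9316 < 10816 = 104² → obtuse
(224,228,254): 224²+228² = 102160 > 64516 = 254² → acute
(15,13,19): 13²+15² = 394 > 361 = 19² → acute
(657,432,495): 432²+495² = 431649 = 657² → right
1 of the 5 is right.

1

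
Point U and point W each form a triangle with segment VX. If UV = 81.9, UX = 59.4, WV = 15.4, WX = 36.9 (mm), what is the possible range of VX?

22.5 < VX < 52.3

From triangle UVX: |81.9 − 59.4| < VX < 81.9 + 59.4, i.e. 22.5 < VX < 141.3.
From triangle WVX: 21.5 < VX < 52.3.
Both must hold, so VX lies in the intersection.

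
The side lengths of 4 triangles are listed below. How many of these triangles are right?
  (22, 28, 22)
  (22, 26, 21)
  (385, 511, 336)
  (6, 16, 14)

(22,28,22): 22²+22² = 968 > 784 = 28² → acute
(22,26,21): 21²+22² = 925 > 676 = 26² → acute
(385,511,336): 336²+385² = 261121 = 511² → right
(6,16,14): 6²+14² = 232 < 256 = 16² → obtuse
1 of the 4 is right.

1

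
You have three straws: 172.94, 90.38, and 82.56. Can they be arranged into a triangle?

No

The two shorter sides sum to 172.94, exactly equal to the longest side 172.94.
That gives only a degenerate (flat) triangle — the inequality must be strict.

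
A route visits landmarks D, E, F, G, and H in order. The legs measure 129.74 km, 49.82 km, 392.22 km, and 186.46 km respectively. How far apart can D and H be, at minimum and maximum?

The maximum is all hops collinear in one direction: 129.74 + 49.82 + 392.22 + 186.46 = 758.24.
The longest hop is 392.22; the others sum to 366.02. Folding the others back against it leaves at least 392.22 − 366.02 = 26.20.

26.20 ≤ DH ≤ 758.24 km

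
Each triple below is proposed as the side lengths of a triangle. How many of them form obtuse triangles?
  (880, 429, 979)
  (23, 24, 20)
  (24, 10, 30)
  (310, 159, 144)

(880,429,979): 429²+880² = 958441 = 979² → right
(23,24,20): 20²+23² = 929 > 576 = 24² → acute
(24,10,30): 10²+24² = 676 < 900 = 30² → obtuse
(310,159,144): 144+159 ≤ 310, not a triangle
1 of the 4 is obtuse.

1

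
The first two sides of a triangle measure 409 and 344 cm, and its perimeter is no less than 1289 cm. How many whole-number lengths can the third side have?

217

Triangle inequality: 65 < x < 753. Perimeter ≥ 1289 gives x ≥ 1289 − 409 − 344 = 536.
So 536 ≤ x < 753; integers 536 through 752: 217 values.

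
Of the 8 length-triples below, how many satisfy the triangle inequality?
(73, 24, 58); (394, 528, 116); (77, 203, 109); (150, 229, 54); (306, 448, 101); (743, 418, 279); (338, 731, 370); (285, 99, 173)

(24,58,73): 24+58 > 73 → valid
(116,394,528): 116+394 ≤ 528 → not valid
(77,109,203): 77+109 ≤ 203 → not valid
(54,150,229): 54+150 ≤ 229 → not valid
(101,306,448): 101+306 ≤ 448 → not valid
(279,418,743): 279+418 ≤ 743 → not valid
(338,370,731): 338+370 ≤ 731 → not valid
(99,173,285): 99+173 ≤ 285 → not valid
1 of the 8 triples forms a triangle.

1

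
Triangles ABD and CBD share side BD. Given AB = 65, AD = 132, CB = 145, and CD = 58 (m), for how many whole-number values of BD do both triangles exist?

From triangle ABD: 67 < BD < 197.
From triangle CBD: 87 < BD < 203.
Intersection: 87 < BD < 197, so integers 88 through 196: 109 values.

109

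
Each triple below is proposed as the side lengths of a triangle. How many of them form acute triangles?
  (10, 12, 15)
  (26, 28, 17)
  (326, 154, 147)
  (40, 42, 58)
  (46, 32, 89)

(10,12,15): 10²+12² = 244 > 225 = 15² → acute
(26,28,17): 17²+26² = 965 > 784 = 28² → acute
(326,154,147): 147+154 ≤ 326, not a triangle
(40,42,58): 40²+42² = 3364 = 58² → right
(46,32,89): 32+46 ≤ 89, not a triangle
2 of the 5 are acute.

2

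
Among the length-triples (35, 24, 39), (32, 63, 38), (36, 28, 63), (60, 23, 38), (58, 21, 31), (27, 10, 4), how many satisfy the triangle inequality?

(24,35,39): 24+35 > 39 → valid
(32,38,63): 32+38 > 63 → valid
(28,36,63): 28+36 > 63 → valid
(23,38,60): 23+38 > 60 → valid
(21,31,58): 21+31 ≤ 58 → not valid
(4,10,27): 4+10 ≤ 27 → not valid
4 of the 6 triples form a triangle.

4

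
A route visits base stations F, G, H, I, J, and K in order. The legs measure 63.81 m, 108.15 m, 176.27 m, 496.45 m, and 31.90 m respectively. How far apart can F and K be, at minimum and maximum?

The maximum is all hops collinear in one direction: 63.81 + 108.15 + 176.27 + 496.45 + 31.90 = 876.58.
The longest hop is 496.45; the others sum to 380.13. Folding the others back against it leaves at least 496.45 − 380.13 = 116.32.

116.32 ≤ FK ≤ 876.58 m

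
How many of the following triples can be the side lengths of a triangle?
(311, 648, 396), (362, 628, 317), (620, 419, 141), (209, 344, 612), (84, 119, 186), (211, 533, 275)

3

(311,396,648): 311+396 > 648 → valid
(317,362,628): 317+362 > 628 → valid
(141,419,620): 141+419 ≤ 620 → not valid
(209,344,612): 209+344 ≤ 612 → not valid
(84,119,186): 84+119 > 186 → valid
(211,275,533): 211+275 ≤ 533 → not valid
3 of the 6 triples form a triangle.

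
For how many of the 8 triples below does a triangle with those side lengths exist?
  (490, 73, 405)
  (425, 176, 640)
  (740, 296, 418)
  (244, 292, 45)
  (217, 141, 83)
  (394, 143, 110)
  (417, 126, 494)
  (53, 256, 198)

2

(73,405,490): 73+405 ≤ 490 → not valid
(176,425,640): 176+425 ≤ 640 → not valid
(296,418,740): 296+418 ≤ 740 → not valid
(45,244,292): 45+244 ≤ 292 → not valid
(83,141,217): 83+141 > 217 → valid
(110,143,394): 110+143 ≤ 394 → not valid
(126,417,494): 126+417 > 494 → valid
(53,198,256): 53+198 ≤ 256 → not valid
2 of the 8 triples form a triangle.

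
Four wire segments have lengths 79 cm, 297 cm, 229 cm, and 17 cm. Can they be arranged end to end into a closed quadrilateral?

Yes

A quadrilateral exists iff every side is shorter than the sum of the others — equivalently, the longest side is less than the sum of the rest.
Longest side 297 < 325 (sum of the remaining 3), so yes.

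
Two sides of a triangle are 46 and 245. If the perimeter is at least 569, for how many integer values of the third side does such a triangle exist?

Triangle inequality: 199 < x < 291. Perimeter ≥ 569 gives x ≥ 569 − 46 − 245 = 278.
So 278 ≤ x < 291; integers 278 through 290: 13 values.

13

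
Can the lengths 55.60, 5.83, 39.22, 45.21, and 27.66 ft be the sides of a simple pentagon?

A pentagon exists iff every side is shorter than the sum of the others — equivalently, the longest side is less than the sum of the rest.
Longest side 55.60 < 117.92 (sum of the remaining 4), so yes.

Yes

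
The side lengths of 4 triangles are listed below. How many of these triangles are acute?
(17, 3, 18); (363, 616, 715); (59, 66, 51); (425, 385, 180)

(17,3,18): 3²+17² = 298 < 324 = 18² → obtuse
(363,616,715): 363²+616² = 511225 = 715² → right
(59,66,51): 51²+59² = 6082 > 4356 = 66² → acute
(425,385,180): 180²+385² = 180625 = 425² → right
1 of the 4 is acute.

1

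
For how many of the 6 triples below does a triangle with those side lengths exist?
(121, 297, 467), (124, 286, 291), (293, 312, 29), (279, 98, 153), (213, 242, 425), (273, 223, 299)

4

(121,297,467): 121+297 ≤ 467 → not valid
(124,286,291): 124+286 > 291 → valid
(29,293,312): 29+293 > 312 → valid
(98,153,279): 98+153 ≤ 279 → not valid
(213,242,425): 213+242 > 425 → valid
(223,273,299): 223+273 > 299 → valid
4 of the 6 triples form a triangle.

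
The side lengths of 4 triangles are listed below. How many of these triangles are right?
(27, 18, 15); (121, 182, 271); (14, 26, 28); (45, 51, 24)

(27,18,15): 15²+18² = 549 < 729 = 27² → obtuse
(121,182,271): 121²+182² = 47765 < 73441 = 271² → obtuse
(14,26,28): 14²+26² = 872 > 784 = 28² → acute
(45,51,24): 24²+45² = 2601 = 51² → right
1 of the 4 is right.

1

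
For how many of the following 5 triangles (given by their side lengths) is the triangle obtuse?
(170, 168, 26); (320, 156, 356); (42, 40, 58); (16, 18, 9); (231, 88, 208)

1

(170,168,26): 26²+168² = 28900 = 170² → right
(320,156,356): 156²+320² = 126736 = 356² → right
(42,40,58): 40²+42² = 3364 = 58² → right
(16,18,9): 9²+16² = 337 > 324 = 18² → acute
(231,88,208): 88²+208² = 51008 < 53361 = 231² → obtuse
1 of the 5 is obtuse.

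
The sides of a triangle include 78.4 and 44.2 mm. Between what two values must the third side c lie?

By the triangle inequality, c must be less than 78.4 + 44.2 = 122.6 and greater than |78.4 − 44.2| = 34.2.

34.2 < c < 122.6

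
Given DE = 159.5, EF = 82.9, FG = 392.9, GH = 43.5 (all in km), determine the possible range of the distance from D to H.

107.0 ≤ DH ≤ 678.8 km

The maximum is all hops collinear in one direction: 159.5 + 82.9 + 392.9 + 43.5 = 678.8.
The longest hop is 392.9; the others sum to 285.9. Folding the others back against it leaves at least 392.9 − 285.9 = 107.0.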